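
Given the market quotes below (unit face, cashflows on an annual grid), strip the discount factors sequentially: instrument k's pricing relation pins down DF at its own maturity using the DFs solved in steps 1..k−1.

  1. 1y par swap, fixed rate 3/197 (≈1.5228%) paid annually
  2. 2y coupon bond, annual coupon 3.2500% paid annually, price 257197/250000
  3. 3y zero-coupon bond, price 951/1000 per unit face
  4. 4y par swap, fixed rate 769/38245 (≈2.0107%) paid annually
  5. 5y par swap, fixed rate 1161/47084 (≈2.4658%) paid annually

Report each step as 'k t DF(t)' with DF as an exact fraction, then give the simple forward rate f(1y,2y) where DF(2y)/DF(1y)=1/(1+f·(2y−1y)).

1 1 197/200
2 2 4827/5000
3 3 951/1000
4 4 9231/10000
5 5 8839/10000
f(1y,2y) = ((197/200)/(4827/5000) − 1)/(1) = 98/4827 ≈ 2.0302%

step 1 [1y] swap r/1=3/197: DF=(1 − 3/197·(0))/(1+3/197) = 197/200 ≈ 0.985000
step 2 [2y] bond c/1=13/400: DF=(257197/250000 − 13/400·(0.985000))/(1+13/400) = 4827/5000 ≈ 0.965400
step 3 [3y] zero: DF = P = 951/1000 ≈ 0.951000
step 4 [4y] swap r/1=769/38245: DF=(1 − 769/38245·(0.985000+0.965400+0.951000))/(1+769/38245) = 9231/10000 ≈ 0.923100
step 5 [5y] swap r/1=1161/47084: DF=(1 − 1161/47084·(0.985000+0.965400+0.951000+0.923100))/(1+1161/47084) = 8839/10000 ≈ 0.883900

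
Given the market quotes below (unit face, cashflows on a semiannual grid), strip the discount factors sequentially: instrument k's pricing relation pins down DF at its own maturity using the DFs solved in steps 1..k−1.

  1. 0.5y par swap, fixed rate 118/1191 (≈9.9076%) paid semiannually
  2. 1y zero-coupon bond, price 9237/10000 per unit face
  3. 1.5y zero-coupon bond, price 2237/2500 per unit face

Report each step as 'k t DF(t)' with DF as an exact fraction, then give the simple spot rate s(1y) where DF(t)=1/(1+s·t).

1 1/2 1191/1250
2 1 9237/10000
3 3/2 2237/2500
s(1y) = (1/(9237/10000) − 1)/(1) = 763/9237 ≈ 8.2603%

step 1 [0.5y] swap r/2=59/1191: DF=(1 − 59/1191·(0))/(1+59/1191) = 1191/1250 ≈ 0.952800
step 2 [1y] zero: DF = P = 9237/10000 ≈ 0.923700
step 3 [1.5y] zero: DF = P = 2237/2500 ≈ 0.894800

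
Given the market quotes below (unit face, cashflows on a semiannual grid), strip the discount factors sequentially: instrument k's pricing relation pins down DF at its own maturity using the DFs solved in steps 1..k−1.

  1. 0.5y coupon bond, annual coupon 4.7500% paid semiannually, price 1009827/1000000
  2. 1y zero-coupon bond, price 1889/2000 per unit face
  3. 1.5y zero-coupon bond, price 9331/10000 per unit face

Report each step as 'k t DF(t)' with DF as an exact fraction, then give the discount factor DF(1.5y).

step 1 [0.5y] bond c/2=19/800: DF=(1009827/1000000 − 19/800·(0))/(1+19/800) = 1233/1250 ≈ 0.986400
step 2 [1y] zero: DF = P = 1889/2000 ≈ 0.944500
step 3 [1.5y] zero: DF = P = 9331/10000 ≈ 0.933100

1 1/2 1233/1250
2 1 1889/2000
3 3/2 9331/10000
DF(1.5y) = 9331/10000 ≈ 0.933100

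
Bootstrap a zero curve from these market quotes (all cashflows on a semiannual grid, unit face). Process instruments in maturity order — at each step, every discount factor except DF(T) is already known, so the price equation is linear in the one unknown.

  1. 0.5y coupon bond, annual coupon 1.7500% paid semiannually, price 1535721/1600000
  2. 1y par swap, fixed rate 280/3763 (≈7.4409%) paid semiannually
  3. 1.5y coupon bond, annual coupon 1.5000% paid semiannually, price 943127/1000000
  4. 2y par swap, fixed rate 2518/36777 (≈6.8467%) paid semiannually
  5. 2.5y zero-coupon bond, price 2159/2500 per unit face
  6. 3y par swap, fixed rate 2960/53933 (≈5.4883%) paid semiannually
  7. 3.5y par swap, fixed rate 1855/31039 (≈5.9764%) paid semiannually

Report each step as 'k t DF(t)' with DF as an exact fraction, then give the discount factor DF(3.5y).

1 1/2 1903/2000
2 1 93/100
3 3/2 9221/10000
4 2 8741/10000
5 5/2 2159/2500
6 3 213/250
7 7/2 1629/2000
DF(3.5y) = 1629/2000 ≈ 0.814500

step 1 [0.5y] bond c/2=7/800: DF=(1535721/1600000 − 7/800·(0))/(1+7/800) = 1903/2000 ≈ 0.951500
step 2 [1y] swap r/2=140/3763: DF=(1 − 140/3763·(0.951500))/(1+140/3763) = 93/100 ≈ 0.930000
step 3 [1.5y] bond c/2=3/400: DF=(943127/1000000 − 3/400·(0.951500+0.930000))/(1+3/400) = 9221/10000 ≈ 0.922100
step 4 [2y] swap r/2=1259/36777: DF=(1 − 1259/36777·(0.951500+0.930000+0.922100))/(1+1259/36777) = 8741/10000 ≈ 0.874100
step 5 [2.5y] zero: DF = P = 2159/2500 ≈ 0.863600
step 6 [3y] swap r/2=1480/53933: DF=(1 − 1480/53933·(0.951500+0.930000+0.922100+0.874100+0.863600))/(1+1480/53933) = 213/250 ≈ 0.852000
step 7 [3.5y] swap r/2=1855/62078: DF=(1 − 1855/62078·(0.951500+0.930000+0.922100+0.874100+0.863600+0.852000))/(1+1855/62078) = 1629/2000 ≈ 0.814500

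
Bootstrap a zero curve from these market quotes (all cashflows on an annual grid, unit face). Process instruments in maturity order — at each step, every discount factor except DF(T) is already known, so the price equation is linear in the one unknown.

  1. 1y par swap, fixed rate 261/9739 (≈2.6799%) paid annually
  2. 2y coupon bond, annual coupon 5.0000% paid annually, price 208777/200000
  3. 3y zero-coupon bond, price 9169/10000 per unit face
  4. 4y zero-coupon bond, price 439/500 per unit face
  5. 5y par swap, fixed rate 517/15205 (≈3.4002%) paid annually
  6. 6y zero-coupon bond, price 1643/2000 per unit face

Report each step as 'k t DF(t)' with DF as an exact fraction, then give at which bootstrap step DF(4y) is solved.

1 1 9739/10000
2 2 4739/5000
3 3 9169/10000
4 4 439/500
5 5 8449/10000
6 6 1643/2000
DF(4y) is solved at step 4

step 1 [1y] swap r/1=261/9739: DF=(1 − 261/9739·(0))/(1+261/9739) = 9739/10000 ≈ 0.973900
step 2 [2y] bond c/1=1/20: DF=(208777/200000 − 1/20·(0.973900))/(1+1/20) = 4739/5000 ≈ 0.947800
step 3 [3y] zero: DF = P = 9169/10000 ≈ 0.916900
step 4 [4y] zero: DF = P = 439/500 ≈ 0.878000
step 5 [5y] swap r/1=517/15205: DF=(1 − 517/15205·(0.973900+0.947800+0.916900+0.878000))/(1+517/15205) = 8449/10000 ≈ 0.844900
step 6 [6y] zero: DF = P = 1643/2000 ≈ 0.821500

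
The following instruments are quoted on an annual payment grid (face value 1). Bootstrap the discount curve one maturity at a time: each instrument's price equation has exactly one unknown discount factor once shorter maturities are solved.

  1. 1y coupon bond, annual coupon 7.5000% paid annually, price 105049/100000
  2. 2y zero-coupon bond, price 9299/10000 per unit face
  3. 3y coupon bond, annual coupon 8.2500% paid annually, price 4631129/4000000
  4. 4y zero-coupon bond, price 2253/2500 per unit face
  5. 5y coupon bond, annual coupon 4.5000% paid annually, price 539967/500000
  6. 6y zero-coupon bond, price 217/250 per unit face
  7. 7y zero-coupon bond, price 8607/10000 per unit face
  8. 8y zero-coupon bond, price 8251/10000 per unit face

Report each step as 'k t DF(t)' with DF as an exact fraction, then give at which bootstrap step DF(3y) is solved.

step 1 [1y] bond c/1=3/40: DF=(105049/100000 − 3/40·(0))/(1+3/40) = 2443/2500 ≈ 0.977200
step 2 [2y] zero: DF = P = 9299/10000 ≈ 0.929900
step 3 [3y] bond c/1=33/400: DF=(4631129/4000000 − 33/400·(0.977200+0.929900))/(1+33/400) = 4621/5000 ≈ 0.924200
step 4 [4y] zero: DF = P = 2253/2500 ≈ 0.901200
step 5 [5y] bond c/1=9/200: DF=(539967/500000 − 9/200·(0.977200+0.929900+0.924200+0.901200))/(1+9/200) = 8727/10000 ≈ 0.872700
step 6 [6y] zero: DF = P = 217/250 ≈ 0.868000
step 7 [7y] zero: DF = P = 8607/10000 ≈ 0.860700
step 8 [8y] zero: DF = P = 8251/10000 ≈ 0.825100

1 1 2443/2500
2 2 9299/10000
3 3 4621/5000
4 4 2253/2500
5 5 8727/10000
6 6 217/250
7 7 8607/10000
8 8 8251/10000
DF(3y) is solved at step 3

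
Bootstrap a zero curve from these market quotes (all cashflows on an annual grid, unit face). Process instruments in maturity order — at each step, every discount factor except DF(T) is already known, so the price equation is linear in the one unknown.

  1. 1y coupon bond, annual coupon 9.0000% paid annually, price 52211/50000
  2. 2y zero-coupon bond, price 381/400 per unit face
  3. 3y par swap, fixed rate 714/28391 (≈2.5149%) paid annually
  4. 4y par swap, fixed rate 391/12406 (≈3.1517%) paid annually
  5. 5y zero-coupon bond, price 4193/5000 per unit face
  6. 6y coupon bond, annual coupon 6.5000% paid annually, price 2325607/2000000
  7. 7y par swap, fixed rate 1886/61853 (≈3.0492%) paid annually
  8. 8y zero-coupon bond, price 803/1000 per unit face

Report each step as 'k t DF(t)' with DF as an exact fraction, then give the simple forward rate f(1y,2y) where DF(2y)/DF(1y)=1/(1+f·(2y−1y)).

1 1 479/500
2 2 381/400
3 3 4643/5000
4 4 8827/10000
5 5 4193/5000
6 6 1627/2000
7 7 4057/5000
8 8 803/1000
f(1y,2y) = ((479/500)/(381/400) − 1)/(1) = 11/1905 ≈ 0.5774%

step 1 [1y] bond c/1=9/100: DF=(52211/50000 − 9/100·(0))/(1+9/100) = 479/500 ≈ 0.958000
step 2 [2y] zero: DF = P = 381/400 ≈ 0.952500
step 3 [3y] swap r/1=714/28391: DF=(1 − 714/28391·(0.958000+0.952500))/(1+714/28391) = 4643/5000 ≈ 0.928600
step 4 [4y] swap r/1=391/12406: DF=(1 − 391/12406·(0.958000+0.952500+0.928600))/(1+391/12406) = 8827/10000 ≈ 0.882700
step 5 [5y] zero: DF = P = 4193/5000 ≈ 0.838600
step 6 [6y] bond c/1=13/200: DF=(2325607/2000000 − 13/200·(0.958000+0.952500+0.928600+0.882700+0.838600))/(1+13/200) = 1627/2000 ≈ 0.813500
step 7 [7y] swap r/1=1886/61853: DF=(1 − 1886/61853·(0.958000+0.952500+0.928600+0.882700+0.838600+0.813500))/(1+1886/61853) = 4057/5000 ≈ 0.811400
step 8 [8y] zero: DF = P = 803/1000 ≈ 0.803000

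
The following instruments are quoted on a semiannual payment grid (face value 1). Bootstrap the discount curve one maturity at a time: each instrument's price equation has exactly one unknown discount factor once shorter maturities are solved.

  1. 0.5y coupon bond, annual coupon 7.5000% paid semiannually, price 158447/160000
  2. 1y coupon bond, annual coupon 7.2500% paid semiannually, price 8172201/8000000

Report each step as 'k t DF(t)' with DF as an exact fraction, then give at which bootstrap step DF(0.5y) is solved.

step 1 [0.5y] bond c/2=3/80: DF=(158447/160000 − 3/80·(0))/(1+3/80) = 1909/2000 ≈ 0.954500
step 2 [1y] bond c/2=29/800: DF=(8172201/8000000 − 29/800·(0.954500))/(1+29/800) = 2381/2500 ≈ 0.952400

1 1/2 1909/2000
2 1 2381/2500
DF(0.5y) is solved at step 1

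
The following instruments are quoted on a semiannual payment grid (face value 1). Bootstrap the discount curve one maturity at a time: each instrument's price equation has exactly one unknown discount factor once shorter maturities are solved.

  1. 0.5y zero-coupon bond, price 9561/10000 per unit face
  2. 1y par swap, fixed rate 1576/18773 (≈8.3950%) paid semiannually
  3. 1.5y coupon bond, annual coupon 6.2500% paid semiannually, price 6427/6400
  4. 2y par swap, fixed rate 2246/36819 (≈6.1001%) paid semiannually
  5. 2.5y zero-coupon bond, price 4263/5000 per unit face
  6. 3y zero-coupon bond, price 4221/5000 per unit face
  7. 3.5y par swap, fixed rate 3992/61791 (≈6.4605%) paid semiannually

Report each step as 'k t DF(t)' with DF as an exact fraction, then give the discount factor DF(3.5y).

1 1/2 9561/10000
2 1 2303/2500
3 3/2 9169/10000
4 2 8877/10000
5 5/2 4263/5000
6 3 4221/5000
7 7/2 2001/2500
DF(3.5y) = 2001/2500 ≈ 0.800400

step 1 [0.5y] zero: DF = P = 9561/10000 ≈ 0.956100
step 2 [1y] swap r/2=788/18773: DF=(1 − 788/18773·(0.956100))/(1+788/18773) = 2303/2500 ≈ 0.921200
step 3 [1.5y] bond c/2=1/32: DF=(6427/6400 − 1/32·(0.956100+0.921200))/(1+1/32) = 9169/10000 ≈ 0.916900
step 4 [2y] swap r/2=1123/36819: DF=(1 − 1123/36819·(0.956100+0.921200+0.916900))/(1+1123/36819) = 8877/10000 ≈ 0.887700
step 5 [2.5y] zero: DF = P = 4263/5000 ≈ 0.852600
step 6 [3y] zero: DF = P = 4221/5000 ≈ 0.844200
step 7 [3.5y] swap r/2=1996/61791: DF=(1 − 1996/61791·(0.956100+0.921200+0.916900+0.887700+0.852600+0.844200))/(1+1996/61791) = 2001/2500 ≈ 0.800400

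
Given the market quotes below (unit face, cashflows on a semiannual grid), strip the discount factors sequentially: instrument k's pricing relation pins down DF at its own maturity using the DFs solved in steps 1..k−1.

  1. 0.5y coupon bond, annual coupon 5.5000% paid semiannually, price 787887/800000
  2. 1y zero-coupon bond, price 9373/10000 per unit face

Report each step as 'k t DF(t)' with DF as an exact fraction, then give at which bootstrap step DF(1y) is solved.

step 1 [0.5y] bond c/2=11/400: DF=(787887/800000 − 11/400·(0))/(1+11/400) = 1917/2000 ≈ 0.958500
step 2 [1y] zero: DF = P = 9373/10000 ≈ 0.937300

1 1/2 1917/2000
2 1 9373/10000
DF(1y) is solved at step 2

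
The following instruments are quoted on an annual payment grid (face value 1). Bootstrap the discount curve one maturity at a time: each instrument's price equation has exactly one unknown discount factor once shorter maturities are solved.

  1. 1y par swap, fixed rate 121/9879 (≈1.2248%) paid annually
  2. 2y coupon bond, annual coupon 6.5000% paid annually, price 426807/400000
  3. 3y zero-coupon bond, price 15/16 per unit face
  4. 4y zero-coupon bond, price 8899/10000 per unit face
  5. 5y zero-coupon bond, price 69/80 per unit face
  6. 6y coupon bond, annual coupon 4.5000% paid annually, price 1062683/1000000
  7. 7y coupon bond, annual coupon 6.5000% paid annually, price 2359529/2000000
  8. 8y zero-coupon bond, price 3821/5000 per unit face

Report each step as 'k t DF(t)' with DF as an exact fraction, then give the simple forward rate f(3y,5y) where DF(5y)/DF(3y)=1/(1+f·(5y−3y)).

step 1 [1y] swap r/1=121/9879: DF=(1 − 121/9879·(0))/(1+121/9879) = 9879/10000 ≈ 0.987900
step 2 [2y] bond c/1=13/200: DF=(426807/400000 − 13/200·(0.987900))/(1+13/200) = 1177/1250 ≈ 0.941600
step 3 [3y] zero: DF = P = 15/16 ≈ 0.937500
step 4 [4y] zero: DF = P = 8899/10000 ≈ 0.889900
step 5 [5y] zero: DF = P = 69/80 ≈ 0.862500
step 6 [6y] bond c/1=9/200: DF=(1062683/1000000 − 9/200·(0.987900+0.941600+0.937500+0.889900+0.862500))/(1+9/200) = 409/500 ≈ 0.818000
step 7 [7y] bond c/1=13/200: DF=(2359529/2000000 − 13/200·(0.987900+0.941600+0.937500+0.889900+0.862500+0.818000))/(1+13/200) = 7759/10000 ≈ 0.775900
step 8 [8y] zero: DF = P = 3821/5000 ≈ 0.764200

1 1 9879/10000
2 2 1177/1250
3 3 15/16
4 4 8899/10000
5 5 69/80
6 6 409/500
7 7 7759/10000
8 8 3821/5000
f(3y,5y) = ((15/16)/(69/80) − 1)/(2) = 1/23 ≈ 4.3478%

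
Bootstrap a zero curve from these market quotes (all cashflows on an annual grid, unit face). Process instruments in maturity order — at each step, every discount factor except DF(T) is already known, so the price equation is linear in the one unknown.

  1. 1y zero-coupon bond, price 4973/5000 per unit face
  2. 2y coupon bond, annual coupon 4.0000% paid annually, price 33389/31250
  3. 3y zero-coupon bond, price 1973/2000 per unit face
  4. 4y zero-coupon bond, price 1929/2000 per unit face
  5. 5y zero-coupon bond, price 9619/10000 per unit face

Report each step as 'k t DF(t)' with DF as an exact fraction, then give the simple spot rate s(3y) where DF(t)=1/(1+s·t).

step 1 [1y] zero: DF = P = 4973/5000 ≈ 0.994600
step 2 [2y] bond c/1=1/25: DF=(33389/31250 − 1/25·(0.994600))/(1+1/25) = 9891/10000 ≈ 0.989100
step 3 [3y] zero: DF = P = 1973/2000 ≈ 0.986500
step 4 [4y] zero: DF = P = 1929/2000 ≈ 0.964500
step 5 [5y] zero: DF = P = 9619/10000 ≈ 0.961900

1 1 4973/5000
2 2 9891/10000
3 3 1973/2000
4 4 1929/2000
5 5 9619/10000
s(3y) = (1/(1973/2000) − 1)/(3) = 9/1973 ≈ 0.4562%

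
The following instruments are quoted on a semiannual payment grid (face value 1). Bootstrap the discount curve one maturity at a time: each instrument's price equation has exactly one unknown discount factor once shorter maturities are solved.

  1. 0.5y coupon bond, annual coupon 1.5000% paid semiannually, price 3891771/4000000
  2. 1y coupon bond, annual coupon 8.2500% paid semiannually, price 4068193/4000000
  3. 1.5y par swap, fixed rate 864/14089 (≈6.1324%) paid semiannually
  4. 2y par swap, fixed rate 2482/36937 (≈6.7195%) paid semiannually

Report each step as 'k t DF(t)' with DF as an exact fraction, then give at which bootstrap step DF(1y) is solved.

step 1 [0.5y] bond c/2=3/400: DF=(3891771/4000000 − 3/400·(0))/(1+3/400) = 9657/10000 ≈ 0.965700
step 2 [1y] bond c/2=33/800: DF=(4068193/4000000 − 33/800·(0.965700))/(1+33/800) = 1877/2000 ≈ 0.938500
step 3 [1.5y] swap r/2=432/14089: DF=(1 − 432/14089·(0.965700+0.938500))/(1+432/14089) = 571/625 ≈ 0.913600
step 4 [2y] swap r/2=1241/36937: DF=(1 − 1241/36937·(0.965700+0.938500+0.913600))/(1+1241/36937) = 8759/10000 ≈ 0.875900

1 1/2 9657/10000
2 1 1877/2000
3 3/2 571/625
4 2 8759/10000
DF(1y) is solved at step 2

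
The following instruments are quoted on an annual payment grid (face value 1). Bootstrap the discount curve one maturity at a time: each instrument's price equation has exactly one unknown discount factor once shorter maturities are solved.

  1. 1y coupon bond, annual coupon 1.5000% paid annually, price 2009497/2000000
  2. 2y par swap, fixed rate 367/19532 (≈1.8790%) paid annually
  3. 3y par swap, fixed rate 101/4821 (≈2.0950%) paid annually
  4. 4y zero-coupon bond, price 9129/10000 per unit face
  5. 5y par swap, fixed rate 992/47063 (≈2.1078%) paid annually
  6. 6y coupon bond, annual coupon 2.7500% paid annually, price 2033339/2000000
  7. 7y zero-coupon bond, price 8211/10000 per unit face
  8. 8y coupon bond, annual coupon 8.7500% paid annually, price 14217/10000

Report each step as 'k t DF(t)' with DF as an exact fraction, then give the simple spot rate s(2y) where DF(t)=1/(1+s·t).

step 1 [1y] bond c/1=3/200: DF=(2009497/2000000 − 3/200·(0))/(1+3/200) = 9899/10000 ≈ 0.989900
step 2 [2y] swap r/1=367/19532: DF=(1 − 367/19532·(0.989900))/(1+367/19532) = 9633/10000 ≈ 0.963300
step 3 [3y] swap r/1=101/4821: DF=(1 − 101/4821·(0.989900+0.963300))/(1+101/4821) = 4697/5000 ≈ 0.939400
step 4 [4y] zero: DF = P = 9129/10000 ≈ 0.912900
step 5 [5y] swap r/1=992/47063: DF=(1 − 992/47063·(0.989900+0.963300+0.939400+0.912900))/(1+992/47063) = 563/625 ≈ 0.900800
step 6 [6y] bond c/1=11/400: DF=(2033339/2000000 − 11/400·(0.989900+0.963300+0.939400+0.912900+0.900800))/(1+11/400) = 1727/2000 ≈ 0.863500
step 7 [7y] zero: DF = P = 8211/10000 ≈ 0.821100
step 8 [8y] bond c/1=7/80: DF=(14217/10000 − 7/80·(0.989900+0.963300+0.939400+0.912900+0.900800+0.863500+0.821100))/(1+7/80) = 7931/10000 ≈ 0.793100

1 1 9899/10000
2 2 9633/10000
3 3 4697/5000
4 4 9129/10000
5 5 563/625
6 6 1727/2000
7 7 8211/10000
8 8 7931/10000
s(2y) = (1/(9633/10000) − 1)/(2) = 367/19266 ≈ 1.9049%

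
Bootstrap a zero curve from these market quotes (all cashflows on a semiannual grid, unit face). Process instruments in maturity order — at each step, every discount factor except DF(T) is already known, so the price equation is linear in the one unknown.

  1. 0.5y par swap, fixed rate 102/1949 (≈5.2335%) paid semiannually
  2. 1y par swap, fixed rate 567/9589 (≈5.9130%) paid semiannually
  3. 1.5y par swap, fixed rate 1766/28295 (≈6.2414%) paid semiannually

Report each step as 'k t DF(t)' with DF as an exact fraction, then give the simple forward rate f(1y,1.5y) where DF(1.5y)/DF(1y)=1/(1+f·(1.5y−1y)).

1 1/2 1949/2000
2 1 9433/10000
3 3/2 9117/10000
f(1y,1.5y) = ((9433/10000)/(9117/10000) − 1)/(1/2) = 632/9117 ≈ 6.9321%

step 1 [0.5y] swap r/2=51/1949: DF=(1 − 51/1949·(0))/(1+51/1949) = 1949/2000 ≈ 0.974500
step 2 [1y] swap r/2=567/19178: DF=(1 − 567/19178·(0.974500))/(1+567/19178) = 9433/10000 ≈ 0.943300
step 3 [1.5y] swap r/2=883/28295: DF=(1 − 883/28295·(0.974500+0.943300))/(1+883/28295) = 9117/10000 ≈ 0.911700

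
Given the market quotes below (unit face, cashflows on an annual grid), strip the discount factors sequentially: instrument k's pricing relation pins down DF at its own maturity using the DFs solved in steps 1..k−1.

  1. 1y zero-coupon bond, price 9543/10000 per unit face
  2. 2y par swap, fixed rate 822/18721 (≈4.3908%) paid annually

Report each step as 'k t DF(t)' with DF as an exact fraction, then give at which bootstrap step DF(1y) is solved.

1 1 9543/10000
2 2 4589/5000
DF(1y) is solved at step 1

step 1 [1y] zero: DF = P = 9543/10000 ≈ 0.954300
step 2 [2y] swap r/1=822/18721: DF=(1 − 822/18721·(0.954300))/(1+822/18721) = 4589/5000 ≈ 0.917800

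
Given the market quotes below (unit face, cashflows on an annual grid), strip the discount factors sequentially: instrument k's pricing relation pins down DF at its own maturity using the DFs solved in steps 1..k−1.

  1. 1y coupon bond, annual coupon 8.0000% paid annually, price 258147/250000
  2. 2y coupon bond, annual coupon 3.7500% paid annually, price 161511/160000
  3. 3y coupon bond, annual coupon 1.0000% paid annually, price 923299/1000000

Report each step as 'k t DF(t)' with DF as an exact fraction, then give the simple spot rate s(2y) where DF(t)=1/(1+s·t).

1 1 9561/10000
2 2 1173/1250
3 3 4477/5000
s(2y) = (1/(1173/1250) − 1)/(2) = 77/2346 ≈ 3.2822%

step 1 [1y] bond c/1=2/25: DF=(258147/250000 − 2/25·(0))/(1+2/25) = 9561/10000 ≈ 0.956100
step 2 [2y] bond c/1=3/80: DF=(161511/160000 − 3/80·(0.956100))/(1+3/80) = 1173/1250 ≈ 0.938400
step 3 [3y] bond c/1=1/100: DF=(923299/1000000 − 1/100·(0.956100+0.938400))/(1+1/100) = 4477/5000 ≈ 0.895400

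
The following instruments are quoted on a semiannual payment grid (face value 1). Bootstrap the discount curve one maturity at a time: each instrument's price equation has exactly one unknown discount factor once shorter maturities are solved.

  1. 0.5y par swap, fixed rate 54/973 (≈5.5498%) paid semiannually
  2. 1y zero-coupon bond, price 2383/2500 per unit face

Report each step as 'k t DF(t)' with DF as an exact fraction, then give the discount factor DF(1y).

1 1/2 973/1000
2 1 2383/2500
DF(1y) = 2383/2500 ≈ 0.953200

step 1 [0.5y] swap r/2=27/973: DF=(1 − 27/973·(0))/(1+27/973) = 973/1000 ≈ 0.973000
step 2 [1y] zero: DF = P = 2383/2500 ≈ 0.953200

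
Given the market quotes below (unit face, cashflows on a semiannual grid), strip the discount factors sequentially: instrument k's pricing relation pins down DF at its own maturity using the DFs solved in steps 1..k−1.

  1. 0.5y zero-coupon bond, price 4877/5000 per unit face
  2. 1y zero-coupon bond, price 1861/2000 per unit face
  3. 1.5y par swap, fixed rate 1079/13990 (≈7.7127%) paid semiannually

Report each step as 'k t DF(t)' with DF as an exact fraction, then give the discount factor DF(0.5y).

step 1 [0.5y] zero: DF = P = 4877/5000 ≈ 0.975400
step 2 [1y] zero: DF = P = 1861/2000 ≈ 0.930500
step 3 [1.5y] swap r/2=1079/27980: DF=(1 − 1079/27980·(0.975400+0.930500))/(1+1079/27980) = 8921/10000 ≈ 0.892100

1 1/2 4877/5000
2 1 1861/2000
3 3/2 8921/10000
DF(0.5y) = 4877/5000 ≈ 0.975400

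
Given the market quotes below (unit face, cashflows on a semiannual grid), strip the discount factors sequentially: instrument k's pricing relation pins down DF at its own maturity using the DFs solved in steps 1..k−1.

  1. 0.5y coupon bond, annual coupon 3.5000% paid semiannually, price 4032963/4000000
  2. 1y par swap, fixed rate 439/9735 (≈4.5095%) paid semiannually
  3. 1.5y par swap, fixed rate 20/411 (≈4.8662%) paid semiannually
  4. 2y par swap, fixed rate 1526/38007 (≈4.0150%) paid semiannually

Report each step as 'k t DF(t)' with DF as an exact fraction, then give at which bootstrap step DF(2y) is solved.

1 1/2 9909/10000
2 1 9561/10000
3 3/2 93/100
4 2 9237/10000
DF(2y) is solved at step 4

step 1 [0.5y] bond c/2=7/400: DF=(4032963/4000000 − 7/400·(0))/(1+7/400) = 9909/10000 ≈ 0.990900
step 2 [1y] swap r/2=439/19470: DF=(1 − 439/19470·(0.990900))/(1+439/19470) = 9561/10000 ≈ 0.956100
step 3 [1.5y] swap r/2=10/411: DF=(1 − 10/411·(0.990900+0.956100))/(1+10/411) = 93/100 ≈ 0.930000
step 4 [2y] swap r/2=763/38007: DF=(1 − 763/38007·(0.990900+0.956100+0.930000))/(1+763/38007) = 9237/10000 ≈ 0.923700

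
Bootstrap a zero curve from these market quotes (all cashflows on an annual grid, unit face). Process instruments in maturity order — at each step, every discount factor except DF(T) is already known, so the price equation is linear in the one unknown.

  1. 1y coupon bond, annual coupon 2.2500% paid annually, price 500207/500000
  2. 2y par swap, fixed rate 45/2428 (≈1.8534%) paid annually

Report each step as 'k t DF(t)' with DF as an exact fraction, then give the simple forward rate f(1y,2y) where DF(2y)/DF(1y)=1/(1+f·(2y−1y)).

1 1 1223/1250
2 2 241/250
f(1y,2y) = ((1223/1250)/(241/250) − 1)/(1) = 18/1205 ≈ 1.4938%

step 1 [1y] bond c/1=9/400: DF=(500207/500000 − 9/400·(0))/(1+9/400) = 1223/1250 ≈ 0.978400
step 2 [2y] swap r/1=45/2428: DF=(1 − 45/2428·(0.978400))/(1+45/2428) = 241/250 ≈ 0.964000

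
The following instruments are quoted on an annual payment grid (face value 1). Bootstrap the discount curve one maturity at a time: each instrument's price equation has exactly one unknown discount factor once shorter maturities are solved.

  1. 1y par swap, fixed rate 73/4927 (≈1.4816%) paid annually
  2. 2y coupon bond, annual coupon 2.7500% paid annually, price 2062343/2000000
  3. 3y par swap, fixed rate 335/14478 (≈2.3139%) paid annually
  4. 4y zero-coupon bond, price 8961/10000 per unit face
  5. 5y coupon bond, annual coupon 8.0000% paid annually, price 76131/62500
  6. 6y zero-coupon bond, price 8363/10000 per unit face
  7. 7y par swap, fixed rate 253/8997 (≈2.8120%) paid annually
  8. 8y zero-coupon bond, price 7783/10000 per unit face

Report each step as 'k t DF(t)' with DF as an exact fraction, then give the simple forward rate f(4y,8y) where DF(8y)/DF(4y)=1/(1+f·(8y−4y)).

step 1 [1y] swap r/1=73/4927: DF=(1 − 73/4927·(0))/(1+73/4927) = 4927/5000 ≈ 0.985400
step 2 [2y] bond c/1=11/400: DF=(2062343/2000000 − 11/400·(0.985400))/(1+11/400) = 2443/2500 ≈ 0.977200
step 3 [3y] swap r/1=335/14478: DF=(1 − 335/14478·(0.985400+0.977200))/(1+335/14478) = 933/1000 ≈ 0.933000
step 4 [4y] zero: DF = P = 8961/10000 ≈ 0.896100
step 5 [5y] bond c/1=2/25: DF=(76131/62500 − 2/25·(0.985400+0.977200+0.933000+0.896100))/(1+2/25) = 847/1000 ≈ 0.847000
step 6 [6y] zero: DF = P = 8363/10000 ≈ 0.836300
step 7 [7y] swap r/1=253/8997: DF=(1 − 253/8997·(0.985400+0.977200+0.933000+0.896100+0.847000+0.836300))/(1+253/8997) = 8229/10000 ≈ 0.822900
step 8 [8y] zero: DF = P = 7783/10000 ≈ 0.778300

1 1 4927/5000
2 2 2443/2500
3 3 933/1000
4 4 8961/10000
5 5 847/1000
6 6 8363/10000
7 7 8229/10000
8 8 7783/10000
f(4y,8y) = ((8961/10000)/(7783/10000) − 1)/(4) = 589/15566 ≈ 3.7839%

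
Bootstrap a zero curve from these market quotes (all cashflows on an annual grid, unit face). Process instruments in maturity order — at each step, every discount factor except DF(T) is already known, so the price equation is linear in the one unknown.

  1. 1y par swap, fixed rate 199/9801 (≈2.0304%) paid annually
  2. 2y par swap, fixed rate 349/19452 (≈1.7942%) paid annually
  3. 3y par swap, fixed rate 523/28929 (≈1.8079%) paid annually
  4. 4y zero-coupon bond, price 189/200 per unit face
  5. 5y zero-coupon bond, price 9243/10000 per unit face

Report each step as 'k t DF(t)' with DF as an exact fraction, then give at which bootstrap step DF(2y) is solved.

step 1 [1y] swap r/1=199/9801: DF=(1 − 199/9801·(0))/(1+199/9801) = 9801/10000 ≈ 0.980100
step 2 [2y] swap r/1=349/19452: DF=(1 − 349/19452·(0.980100))/(1+349/19452) = 9651/10000 ≈ 0.965100
step 3 [3y] swap r/1=523/28929: DF=(1 − 523/28929·(0.980100+0.965100))/(1+523/28929) = 9477/10000 ≈ 0.947700
step 4 [4y] zero: DF = P = 189/200 ≈ 0.945000
step 5 [5y] zero: DF = P = 9243/10000 ≈ 0.924300

1 1 9801/10000
2 2 9651/10000
3 3 9477/10000
4 4 189/200
5 5 9243/10000
DF(2y) is solved at step 2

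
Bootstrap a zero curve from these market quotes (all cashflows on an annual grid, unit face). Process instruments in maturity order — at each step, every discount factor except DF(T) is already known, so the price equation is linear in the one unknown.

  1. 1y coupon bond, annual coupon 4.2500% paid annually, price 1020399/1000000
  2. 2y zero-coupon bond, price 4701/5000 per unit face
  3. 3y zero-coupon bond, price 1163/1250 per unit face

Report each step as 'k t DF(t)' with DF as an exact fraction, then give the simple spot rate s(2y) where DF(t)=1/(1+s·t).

1 1 2447/2500
2 2 4701/5000
3 3 1163/1250
s(2y) = (1/(4701/5000) − 1)/(2) = 299/9402 ≈ 3.1802%

step 1 [1y] bond c/1=17/400: DF=(1020399/1000000 − 17/400·(0))/(1+17/400) = 2447/2500 ≈ 0.978800
step 2 [2y] zero: DF = P = 4701/5000 ≈ 0.940200
step 3 [3y] zero: DF = P = 1163/1250 ≈ 0.930400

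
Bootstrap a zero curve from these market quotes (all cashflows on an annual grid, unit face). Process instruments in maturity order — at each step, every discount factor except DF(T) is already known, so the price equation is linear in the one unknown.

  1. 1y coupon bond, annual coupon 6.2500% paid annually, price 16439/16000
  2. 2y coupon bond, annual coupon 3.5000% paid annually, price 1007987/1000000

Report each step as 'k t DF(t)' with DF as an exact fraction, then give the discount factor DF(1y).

step 1 [1y] bond c/1=1/16: DF=(16439/16000 − 1/16·(0))/(1+1/16) = 967/1000 ≈ 0.967000
step 2 [2y] bond c/1=7/200: DF=(1007987/1000000 − 7/200·(0.967000))/(1+7/200) = 2353/2500 ≈ 0.941200

1 1 967/1000
2 2 2353/2500
DF(1y) = 967/1000 ≈ 0.967000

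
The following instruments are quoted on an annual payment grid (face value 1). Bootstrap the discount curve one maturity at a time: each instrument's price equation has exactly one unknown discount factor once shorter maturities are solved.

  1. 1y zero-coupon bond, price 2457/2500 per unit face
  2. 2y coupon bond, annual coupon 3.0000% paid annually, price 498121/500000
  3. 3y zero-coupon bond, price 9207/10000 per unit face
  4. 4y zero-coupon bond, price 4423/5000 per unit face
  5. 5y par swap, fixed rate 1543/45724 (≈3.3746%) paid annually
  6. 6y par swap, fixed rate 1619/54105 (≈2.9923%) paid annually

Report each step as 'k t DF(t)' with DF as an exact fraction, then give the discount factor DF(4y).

step 1 [1y] zero: DF = P = 2457/2500 ≈ 0.982800
step 2 [2y] bond c/1=3/100: DF=(498121/500000 − 3/100·(0.982800))/(1+3/100) = 4693/5000 ≈ 0.938600
step 3 [3y] zero: DF = P = 9207/10000 ≈ 0.920700
step 4 [4y] zero: DF = P = 4423/5000 ≈ 0.884600
step 5 [5y] swap r/1=1543/45724: DF=(1 − 1543/45724·(0.982800+0.938600+0.920700+0.884600))/(1+1543/45724) = 8457/10000 ≈ 0.845700
step 6 [6y] swap r/1=1619/54105: DF=(1 − 1619/54105·(0.982800+0.938600+0.920700+0.884600+0.845700))/(1+1619/54105) = 8381/10000 ≈ 0.838100

1 1 2457/2500
2 2 4693/5000
3 3 9207/10000
4 4 4423/5000
5 5 8457/10000
6 6 8381/10000
DF(4y) = 4423/5000 ≈ 0.884600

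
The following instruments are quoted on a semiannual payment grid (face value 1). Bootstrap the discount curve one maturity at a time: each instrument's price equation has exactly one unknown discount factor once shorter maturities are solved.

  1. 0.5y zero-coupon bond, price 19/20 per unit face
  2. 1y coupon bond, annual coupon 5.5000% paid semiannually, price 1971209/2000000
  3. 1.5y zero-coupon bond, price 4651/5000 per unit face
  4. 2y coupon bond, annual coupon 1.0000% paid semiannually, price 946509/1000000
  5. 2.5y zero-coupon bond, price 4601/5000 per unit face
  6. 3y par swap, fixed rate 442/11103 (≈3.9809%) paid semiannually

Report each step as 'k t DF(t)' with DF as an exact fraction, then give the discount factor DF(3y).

step 1 [0.5y] zero: DF = P = 19/20 ≈ 0.950000
step 2 [1y] bond c/2=11/400: DF=(1971209/2000000 − 11/400·(0.950000))/(1+11/400) = 4669/5000 ≈ 0.933800
step 3 [1.5y] zero: DF = P = 4651/5000 ≈ 0.930200
step 4 [2y] bond c/2=1/200: DF=(946509/1000000 − 1/200·(0.950000+0.933800+0.930200))/(1+1/200) = 4639/5000 ≈ 0.927800
step 5 [2.5y] zero: DF = P = 4601/5000 ≈ 0.920200
step 6 [3y] swap r/2=221/11103: DF=(1 − 221/11103·(0.950000+0.933800+0.930200+0.927800+0.920200))/(1+221/11103) = 1779/2000 ≈ 0.889500

1 1/2 19/20
2 1 4669/5000
3 3/2 4651/5000
4 2 4639/5000
5 5/2 4601/5000
6 3 1779/2000
DF(3y) = 1779/2000 ≈ 0.889500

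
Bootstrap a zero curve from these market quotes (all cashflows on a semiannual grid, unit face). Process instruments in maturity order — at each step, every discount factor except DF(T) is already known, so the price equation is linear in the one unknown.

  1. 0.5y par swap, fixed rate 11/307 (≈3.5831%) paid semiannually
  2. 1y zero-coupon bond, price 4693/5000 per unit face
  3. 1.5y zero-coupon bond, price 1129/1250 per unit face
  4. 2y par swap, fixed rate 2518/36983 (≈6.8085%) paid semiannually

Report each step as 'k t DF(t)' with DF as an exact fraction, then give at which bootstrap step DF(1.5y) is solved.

1 1/2 614/625
2 1 4693/5000
3 3/2 1129/1250
4 2 8741/10000
DF(1.5y) is solved at step 3

step 1 [0.5y] swap r/2=11/614: DF=(1 − 11/614·(0))/(1+11/614) = 614/625 ≈ 0.982400
step 2 [1y] zero: DF = P = 4693/5000 ≈ 0.938600
step 3 [1.5y] zero: DF = P = 1129/1250 ≈ 0.903200
step 4 [2y] swap r/2=1259/36983: DF=(1 − 1259/36983·(0.982400+0.938600+0.903200))/(1+1259/36983) = 8741/10000 ≈ 0.874100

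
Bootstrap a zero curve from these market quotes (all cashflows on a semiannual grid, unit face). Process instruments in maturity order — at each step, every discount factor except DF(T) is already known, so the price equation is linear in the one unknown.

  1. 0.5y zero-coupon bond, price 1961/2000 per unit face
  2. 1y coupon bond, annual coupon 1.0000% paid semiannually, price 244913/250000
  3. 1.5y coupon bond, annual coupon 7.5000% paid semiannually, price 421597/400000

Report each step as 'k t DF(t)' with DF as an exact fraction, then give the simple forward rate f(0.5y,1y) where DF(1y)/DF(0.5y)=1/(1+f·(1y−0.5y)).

step 1 [0.5y] zero: DF = P = 1961/2000 ≈ 0.980500
step 2 [1y] bond c/2=1/200: DF=(244913/250000 − 1/200·(0.980500))/(1+1/200) = 9699/10000 ≈ 0.969900
step 3 [1.5y] bond c/2=3/80: DF=(421597/400000 − 3/80·(0.980500+0.969900))/(1+3/80) = 4727/5000 ≈ 0.945400

1 1/2 1961/2000
2 1 9699/10000
3 3/2 4727/5000
f(0.5y,1y) = ((1961/2000)/(9699/10000) − 1)/(1/2) = 4/183 ≈ 2.1858%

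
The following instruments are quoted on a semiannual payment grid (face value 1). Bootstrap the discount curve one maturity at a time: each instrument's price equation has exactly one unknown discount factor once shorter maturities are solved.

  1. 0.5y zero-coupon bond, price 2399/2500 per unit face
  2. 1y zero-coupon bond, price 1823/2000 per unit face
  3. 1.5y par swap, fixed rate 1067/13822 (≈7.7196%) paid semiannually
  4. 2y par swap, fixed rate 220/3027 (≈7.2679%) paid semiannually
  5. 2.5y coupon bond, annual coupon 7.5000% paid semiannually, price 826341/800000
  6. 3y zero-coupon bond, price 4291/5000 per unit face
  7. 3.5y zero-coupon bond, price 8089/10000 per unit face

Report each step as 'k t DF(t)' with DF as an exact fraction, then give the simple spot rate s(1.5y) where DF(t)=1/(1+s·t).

1 1/2 2399/2500
2 1 1823/2000
3 3/2 8933/10000
4 2 217/250
5 5/2 8643/10000
6 3 4291/5000
7 7/2 8089/10000
s(1.5y) = (1/(8933/10000) − 1)/(3/2) = 2134/26799 ≈ 7.9630%

step 1 [0.5y] zero: DF = P = 2399/2500 ≈ 0.959600
step 2 [1y] zero: DF = P = 1823/2000 ≈ 0.911500
step 3 [1.5y] swap r/2=1067/27644: DF=(1 − 1067/27644·(0.959600+0.911500))/(1+1067/27644) = 8933/10000 ≈ 0.893300
step 4 [2y] swap r/2=110/3027: DF=(1 − 110/3027·(0.959600+0.911500+0.893300))/(1+110/3027) = 217/250 ≈ 0.868000
step 5 [2.5y] bond c/2=3/80: DF=(826341/800000 − 3/80·(0.959600+0.911500+0.893300+0.868000))/(1+3/80) = 8643/10000 ≈ 0.864300
step 6 [3y] zero: DF = P = 4291/5000 ≈ 0.858200
step 7 [3.5y] zero: DF = P = 8089/10000 ≈ 0.808900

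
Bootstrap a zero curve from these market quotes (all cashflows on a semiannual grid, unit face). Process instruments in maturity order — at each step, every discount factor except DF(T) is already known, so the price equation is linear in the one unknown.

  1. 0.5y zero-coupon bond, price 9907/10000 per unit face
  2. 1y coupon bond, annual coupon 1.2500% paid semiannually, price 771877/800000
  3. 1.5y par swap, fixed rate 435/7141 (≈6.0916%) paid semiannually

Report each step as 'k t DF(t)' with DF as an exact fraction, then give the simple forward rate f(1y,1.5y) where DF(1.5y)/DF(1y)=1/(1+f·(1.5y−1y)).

step 1 [0.5y] zero: DF = P = 9907/10000 ≈ 0.990700
step 2 [1y] bond c/2=1/160: DF=(771877/800000 − 1/160·(0.990700))/(1+1/160) = 9527/10000 ≈ 0.952700
step 3 [1.5y] swap r/2=435/14282: DF=(1 − 435/14282·(0.990700+0.952700))/(1+435/14282) = 913/1000 ≈ 0.913000

1 1/2 9907/10000
2 1 9527/10000
3 3/2 913/1000
f(1y,1.5y) = ((9527/10000)/(913/1000) − 1)/(1/2) = 397/4565 ≈ 8.6966%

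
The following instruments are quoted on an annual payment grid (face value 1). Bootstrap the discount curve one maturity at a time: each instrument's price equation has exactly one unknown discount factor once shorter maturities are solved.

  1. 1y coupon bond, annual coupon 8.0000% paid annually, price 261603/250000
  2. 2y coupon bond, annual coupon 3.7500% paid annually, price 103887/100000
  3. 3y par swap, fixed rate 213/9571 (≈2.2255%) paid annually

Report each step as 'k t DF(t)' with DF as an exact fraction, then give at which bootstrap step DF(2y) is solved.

1 1 9689/10000
2 2 9663/10000
3 3 9361/10000
DF(2y) is solved at step 2

step 1 [1y] bond c/1=2/25: DF=(261603/250000 − 2/25·(0))/(1+2/25) = 9689/10000 ≈ 0.968900
step 2 [2y] bond c/1=3/80: DF=(103887/100000 − 3/80·(0.968900))/(1+3/80) = 9663/10000 ≈ 0.966300
step 3 [3y] swap r/1=213/9571: DF=(1 − 213/9571·(0.968900+0.966300))/(1+213/9571) = 9361/10000 ≈ 0.936100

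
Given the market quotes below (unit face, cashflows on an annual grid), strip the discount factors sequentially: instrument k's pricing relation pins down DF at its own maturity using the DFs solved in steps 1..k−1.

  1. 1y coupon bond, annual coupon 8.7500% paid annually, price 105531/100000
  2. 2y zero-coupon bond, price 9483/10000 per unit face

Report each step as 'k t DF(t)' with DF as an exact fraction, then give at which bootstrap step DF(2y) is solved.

step 1 [1y] bond c/1=7/80: DF=(105531/100000 − 7/80·(0))/(1+7/80) = 1213/1250 ≈ 0.970400
step 2 [2y] zero: DF = P = 9483/10000 ≈ 0.948300

1 1 1213/1250
2 2 9483/10000
DF(2y) is solved at step 2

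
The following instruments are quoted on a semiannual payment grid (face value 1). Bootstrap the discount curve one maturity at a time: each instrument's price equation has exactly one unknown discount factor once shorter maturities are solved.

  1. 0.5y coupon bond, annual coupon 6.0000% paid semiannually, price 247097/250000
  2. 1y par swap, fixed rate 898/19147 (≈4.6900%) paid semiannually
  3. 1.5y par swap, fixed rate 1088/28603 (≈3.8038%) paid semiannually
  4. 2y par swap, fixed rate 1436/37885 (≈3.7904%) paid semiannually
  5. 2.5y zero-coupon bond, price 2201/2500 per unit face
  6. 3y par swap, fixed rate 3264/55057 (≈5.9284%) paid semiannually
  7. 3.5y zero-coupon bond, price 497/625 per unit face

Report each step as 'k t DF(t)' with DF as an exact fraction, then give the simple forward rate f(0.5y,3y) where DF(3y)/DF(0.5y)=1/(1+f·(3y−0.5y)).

1 1/2 2399/2500
2 1 9551/10000
3 3/2 591/625
4 2 4641/5000
5 5/2 2201/2500
6 3 523/625
7 7/2 497/625
f(0.5y,3y) = ((2399/2500)/(523/625) − 1)/(5/2) = 307/5230 ≈ 5.8700%

step 1 [0.5y] bond c/2=3/100: DF=(247097/250000 − 3/100·(0))/(1+3/100) = 2399/2500 ≈ 0.959600
step 2 [1y] swap r/2=449/19147: DF=(1 − 449/19147·(0.959600))/(1+449/19147) = 9551/10000 ≈ 0.955100
step 3 [1.5y] swap r/2=544/28603: DF=(1 − 544/28603·(0.959600+0.955100))/(1+544/28603) = 591/625 ≈ 0.945600
step 4 [2y] swap r/2=718/37885: DF=(1 − 718/37885·(0.959600+0.955100+0.945600))/(1+718/37885) = 4641/5000 ≈ 0.928200
step 5 [2.5y] zero: DF = P = 2201/2500 ≈ 0.880400
step 6 [3y] swap r/2=1632/55057: DF=(1 − 1632/55057·(0.959600+0.955100+0.945600+0.928200+0.880400))/(1+1632/55057) = 523/625 ≈ 0.836800
step 7 [3.5y] zero: DF = P = 497/625 ≈ 0.795200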